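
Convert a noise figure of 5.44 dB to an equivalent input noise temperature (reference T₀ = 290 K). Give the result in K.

725 K

F = 10^(5.44/10) = 3.49945
T_e = (F − 1)·T₀ = (3.49945 − 1) × 290 = 725 K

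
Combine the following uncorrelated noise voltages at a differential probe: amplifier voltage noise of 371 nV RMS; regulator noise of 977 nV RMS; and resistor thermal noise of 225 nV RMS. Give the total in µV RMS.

Uncorrelated sources add in power (mean-square): V_tot = √(ΣV_i²)
V_tot = √[(3.71×10⁻⁷)² + (9.77×10⁻⁷)² + (2.25×10⁻⁷)²] = 1.07×10⁻⁶ V = 1.07 µV

1.07 µV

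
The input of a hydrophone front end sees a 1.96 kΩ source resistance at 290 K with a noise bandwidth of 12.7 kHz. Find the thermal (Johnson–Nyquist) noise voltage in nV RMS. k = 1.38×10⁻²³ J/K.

631 nV

V_n = √(4kTRB)
4kTRB = 4 × 1.38×10⁻²³ × 290 × 1.96×10³ × 1.27×10⁴ = 3.98×10⁻¹³ V²
V_n = √(3.98×10⁻¹³) = 6.31×10⁻⁷ V = 631 nV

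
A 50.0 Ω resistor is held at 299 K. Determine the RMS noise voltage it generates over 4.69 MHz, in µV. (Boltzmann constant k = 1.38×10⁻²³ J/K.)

V_n = √(4kTRB)
4kTRB = 4 × 1.38×10⁻²³ × 299 × 5.00×10¹ × 4.69×10⁶ = 3.87×10⁻¹² V²
V_n = √(3.87×10⁻¹²) = 1.97×10⁻⁶ V = 1.97 µV

1.97 µV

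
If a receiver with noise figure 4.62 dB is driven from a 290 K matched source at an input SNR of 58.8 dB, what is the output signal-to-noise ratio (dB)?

By definition F = SNR_in/SNR_out, so in dB: SNR_out = SNR_in − NF
SNR_out = 58.8 − 4.62 = 54.18 dB

54.18 dB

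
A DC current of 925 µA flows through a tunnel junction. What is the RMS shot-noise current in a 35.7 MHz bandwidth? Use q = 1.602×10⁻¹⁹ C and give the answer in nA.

103 nA

I_n = √(2qI·B)
2qI·B = 2 × 1.602×10⁻¹⁹ × 9.25×10⁻⁴ × 3.57×10⁷ = 1.06×10⁻¹⁴ A²
I_n = √(1.06×10⁻¹⁴) = 1.03×10⁻⁷ A = 103 nA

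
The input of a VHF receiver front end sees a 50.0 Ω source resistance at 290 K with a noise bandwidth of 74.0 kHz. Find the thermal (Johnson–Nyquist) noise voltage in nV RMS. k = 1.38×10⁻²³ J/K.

V_n = √(4kTRB)
4kTRB = 4 × 1.38×10⁻²³ × 290 × 5.00×10¹ × 7.40×10⁴ = 5.92×10⁻¹⁴ V²
V_n = √(5.92×10⁻¹⁴) = 2.43×10⁻⁷ V = 243 nV

243 nV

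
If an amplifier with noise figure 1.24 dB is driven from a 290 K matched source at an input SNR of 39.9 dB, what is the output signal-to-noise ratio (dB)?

By definition F = SNR_in/SNR_out, so in dB: SNR_out = SNR_in − NF
SNR_out = 39.9 − 1.24 = 38.66 dB

38.66 dB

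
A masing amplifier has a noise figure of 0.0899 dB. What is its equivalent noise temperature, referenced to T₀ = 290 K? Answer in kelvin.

6.07 K

F = 10^(0.0899/10) = 1.02092
T_e = (F − 1)·T₀ = (1.02092 − 1) × 290 = 6.07 K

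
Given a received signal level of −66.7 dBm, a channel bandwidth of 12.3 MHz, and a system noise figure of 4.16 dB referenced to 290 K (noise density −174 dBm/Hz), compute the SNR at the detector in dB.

32.2 dB

Noise floor: N = −174 + 10 log₁₀(B) + NF
10 log₁₀(1.23×10⁷) = 70.9 dB
N = −174 + 70.9 + 4.16 = −98.94 dBm
SNR = P_sig − N = −66.7 − (−98.94) = 32.24 dB → 32.2 dB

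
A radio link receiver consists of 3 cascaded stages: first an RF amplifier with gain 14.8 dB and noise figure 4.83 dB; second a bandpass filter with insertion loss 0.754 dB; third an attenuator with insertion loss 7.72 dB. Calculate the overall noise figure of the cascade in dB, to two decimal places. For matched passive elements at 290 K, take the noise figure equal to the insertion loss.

Convert to linear (a loss of L dB is a gain of −L dB): F_i = 10^(NF_i/10), G_i = 10^(G_i,dB/10)
  Stage 1: F_1 = 10^(4.83/10) = 3.041, G_1 = 10^(14.8/10) = 30.20
  Stage 2: F_2 = 10^(0.754/10) = 1.190, G_2 = 10^(−0.754/10) = 0.8406
  Stage 3: F_3 = 10^(7.72/10) = 5.916, G_3 = 10^(−7.72/10) = 0.1690
Friis cascade:
  F = 3.041 + (1.190 − 1)/30.20 + (5.916 − 1)/25.39 = 3.241
NF = 10 log₁₀(3.241) = 5.11 dB

5.11 dB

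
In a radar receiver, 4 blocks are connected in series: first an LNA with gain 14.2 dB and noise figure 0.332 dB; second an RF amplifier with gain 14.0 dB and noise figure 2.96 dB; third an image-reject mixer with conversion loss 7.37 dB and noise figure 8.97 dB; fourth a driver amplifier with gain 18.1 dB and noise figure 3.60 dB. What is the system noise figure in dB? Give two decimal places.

Convert to linear (a loss of L dB is a gain of −L dB): F_i = 10^(NF_i/10), G_i = 10^(G_i,dB/10)
  Stage 1: F_1 = 10^(0.332/10) = 1.079, G_1 = 10^(14.2/10) = 26.30
  Stage 2: F_2 = 10^(2.96/10) = 1.977, G_2 = 10^(14.0/10) = 25.12
  Stage 3: F_3 = 10^(8.97/10) = 7.889, G_3 = 10^(−7.37/10) = 0.1832
  Stage 4: F_4 = 10^(3.60/10) = 2.291, G_4 = 10^(18.1/10) = 64.57
Friis cascade:
  F = 1.079 + (1.977 − 1)/26.30 + (7.889 − 1)/660.7 + (2.291 − 1)/121.1 = 1.138
NF = 10 log₁₀(1.138) = 0.56 dB

0.56 dB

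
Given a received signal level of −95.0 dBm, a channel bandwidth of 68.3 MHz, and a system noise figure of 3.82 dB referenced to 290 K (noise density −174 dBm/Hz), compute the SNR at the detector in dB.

−3.2 dB

Noise floor: N = −174 + 10 log₁₀(B) + NF
10 log₁₀(6.83×10⁷) = 78.34 dB
N = −174 + 78.34 + 3.82 = −91.84 dBm
SNR = P_sig − N = −95.0 − (−91.84) = −3.16 dB → −3.2 dB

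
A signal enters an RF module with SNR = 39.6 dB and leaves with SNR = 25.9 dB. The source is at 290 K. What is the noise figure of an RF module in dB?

NF (dB) = SNR_in(dB) − SNR_out(dB) when the source is at T₀
NF = 39.6 − 25.9 = 13.7 dB

13.7 dB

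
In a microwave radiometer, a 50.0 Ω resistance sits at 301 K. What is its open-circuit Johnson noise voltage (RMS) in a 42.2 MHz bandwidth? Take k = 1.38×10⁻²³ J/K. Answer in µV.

V_n = √(4kTRB)
4kTRB = 4 × 1.38×10⁻²³ × 301 × 5.00×10¹ × 4.22×10⁷ = 3.51×10⁻¹¹ V²
V_n = √(3.51×10⁻¹¹) = 5.92×10⁻⁶ V = 5.92 µV

5.92 µV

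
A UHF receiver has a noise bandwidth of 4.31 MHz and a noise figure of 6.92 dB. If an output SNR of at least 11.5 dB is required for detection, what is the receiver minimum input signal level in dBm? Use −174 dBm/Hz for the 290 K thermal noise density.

−89.2 dBm

Sensitivity = −174 + 10 log₁₀(B) + NF + SNR_min
= −174 + 66.34 + 6.92 + 11.5
= −89.24 dBm → −89.2 dBm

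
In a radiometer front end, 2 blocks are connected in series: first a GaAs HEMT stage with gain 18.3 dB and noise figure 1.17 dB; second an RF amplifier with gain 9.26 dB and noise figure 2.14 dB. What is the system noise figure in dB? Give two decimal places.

Convert to linear (a loss of L dB is a gain of −L dB): F_i = 10^(NF_i/10), G_i = 10^(G_i,dB/10)
  Stage 1: F_1 = 10^(1.17/10) = 1.309, G_1 = 10^(18.3/10) = 67.61
  Stage 2: F_2 = 10^(2.14/10) = 1.637, G_2 = 10^(9.26/10) = 8.433
Friis cascade:
  F = 1.309 + (1.637 − 1)/67.61 = 1.319
NF = 10 log₁₀(1.319) = 1.20 dB

1.20 dB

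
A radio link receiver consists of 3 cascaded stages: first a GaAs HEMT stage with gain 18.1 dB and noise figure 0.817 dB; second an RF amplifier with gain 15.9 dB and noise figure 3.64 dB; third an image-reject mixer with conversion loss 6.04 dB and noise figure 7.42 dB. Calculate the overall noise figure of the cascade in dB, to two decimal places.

Convert to linear (a loss of L dB is a gain of −L dB): F_i = 10^(NF_i/10), G_i = 10^(G_i,dB/10)
  Stage 1: F_1 = 10^(0.817/10) = 1.207, G_1 = 10^(18.1/10) = 64.57
  Stage 2: F_2 = 10^(3.64/10) = 2.312, G_2 = 10^(15.9/10) = 38.90
  Stage 3: F_3 = 10^(7.42/10) = 5.521, G_3 = 10^(−6.04/10) = 0.2489
Friis cascade:
  F = 1.207 + (2.312 − 1)/64.57 + (5.521 − 1)/2512 = 1.229
NF = 10 log₁₀(1.229) = 0.90 dB

0.90 dB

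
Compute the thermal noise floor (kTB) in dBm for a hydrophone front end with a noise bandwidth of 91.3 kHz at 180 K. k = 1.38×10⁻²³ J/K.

−126.4 dBm

P_n = kTB = 1.38×10⁻²³ × 180 × 9.13×10⁴ = 2.27×10⁻¹⁶ W
In dBm: 10 log₁₀(2.27×10⁻¹⁶ / 10⁻³) = −126.4 dBm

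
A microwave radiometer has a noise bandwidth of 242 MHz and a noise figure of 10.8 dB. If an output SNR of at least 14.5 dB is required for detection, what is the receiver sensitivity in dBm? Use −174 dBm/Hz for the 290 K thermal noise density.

−64.9 dBm

Sensitivity = −174 + 10 log₁₀(B) + NF + SNR_min
= −174 + 83.84 + 10.8 + 14.5
= −64.86 dBm → −64.9 dBm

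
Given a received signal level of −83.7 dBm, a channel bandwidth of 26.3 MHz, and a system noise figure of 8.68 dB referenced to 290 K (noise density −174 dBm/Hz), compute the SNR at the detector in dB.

Noise floor: N = −174 + 10 log₁₀(B) + NF
10 log₁₀(2.63×10⁷) = 74.2 dB
N = −174 + 74.2 + 8.68 = −91.12 dBm
SNR = P_sig − N = −83.7 − (−91.12) = 7.42 dB → 7.4 dB

7.4 dB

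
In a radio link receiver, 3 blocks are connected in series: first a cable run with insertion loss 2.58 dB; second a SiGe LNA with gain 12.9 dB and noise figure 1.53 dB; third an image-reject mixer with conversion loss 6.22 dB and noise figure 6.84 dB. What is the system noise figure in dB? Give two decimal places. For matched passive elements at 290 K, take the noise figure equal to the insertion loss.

Convert to linear (a loss of L dB is a gain of −L dB): F_i = 10^(NF_i/10), G_i = 10^(G_i,dB/10)
  Stage 1: F_1 = 10^(2.58/10) = 1.811, G_1 = 10^(−2.58/10) = 0.5521
  Stage 2: F_2 = 10^(1.53/10) = 1.422, G_2 = 10^(12.9/10) = 19.50
  Stage 3: F_3 = 10^(6.84/10) = 4.831, G_3 = 10^(−6.22/10) = 0.2388
Friis cascade:
  F = 1.811 + (1.422 − 1)/0.5521 + (4.831 − 1)/10.76 = 2.932
NF = 10 log₁₀(2.932) = 4.67 dB

4.67 dB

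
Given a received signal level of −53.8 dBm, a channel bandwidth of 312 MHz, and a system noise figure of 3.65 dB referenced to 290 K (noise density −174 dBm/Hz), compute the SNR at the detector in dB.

Noise floor: N = −174 + 10 log₁₀(B) + NF
10 log₁₀(3.12×10⁸) = 84.94 dB
N = −174 + 84.94 + 3.65 = −85.41 dBm
SNR = P_sig − N = −53.8 − (−85.41) = 31.61 dB → 31.6 dB

31.6 dB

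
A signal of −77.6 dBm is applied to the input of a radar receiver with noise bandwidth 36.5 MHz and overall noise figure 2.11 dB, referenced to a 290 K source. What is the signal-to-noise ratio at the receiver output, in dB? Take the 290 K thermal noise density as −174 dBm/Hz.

18.7 dB

Noise floor: N = −174 + 10 log₁₀(B) + NF
10 log₁₀(3.65×10⁷) = 75.62 dB
N = −174 + 75.62 + 2.11 = −96.27 dBm
SNR = P_sig − N = −77.6 − (−96.27) = 18.67 dB → 18.7 dB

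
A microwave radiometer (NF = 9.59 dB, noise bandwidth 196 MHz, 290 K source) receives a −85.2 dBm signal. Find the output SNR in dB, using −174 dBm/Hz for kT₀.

Noise floor: N = −174 + 10 log₁₀(B) + NF
10 log₁₀(1.96×10⁸) = 82.92 dB
N = −174 + 82.92 + 9.59 = −81.49 dBm
SNR = P_sig − N = −85.2 − (−81.49) = −3.71 dB → −3.7 dB

−3.7 dB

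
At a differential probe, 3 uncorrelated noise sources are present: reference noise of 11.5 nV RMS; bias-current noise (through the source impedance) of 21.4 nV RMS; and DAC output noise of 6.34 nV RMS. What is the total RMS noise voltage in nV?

25.1 nV

Uncorrelated sources add in power (mean-square): V_tot = √(ΣV_i²)
V_tot = √[(1.15×10⁻⁸)² + (2.14×10⁻⁸)² + (6.34×10⁻⁹)²] = 2.51×10⁻⁸ V = 25.1 nV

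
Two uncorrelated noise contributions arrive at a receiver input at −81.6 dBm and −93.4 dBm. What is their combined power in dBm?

Convert to linear, add, convert back:
P₁ = 6.92×10⁻¹² W, P₂ = 4.57×10⁻¹³ W
P_tot = 7.38×10⁻¹² W → 10 log₁₀(P_tot / 10⁻³) = −81.3 dBm

−81.3 dBm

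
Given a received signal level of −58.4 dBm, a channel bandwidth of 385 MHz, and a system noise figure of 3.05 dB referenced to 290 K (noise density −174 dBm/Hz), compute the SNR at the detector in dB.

26.7 dB

Noise floor: N = −174 + 10 log₁₀(B) + NF
10 log₁₀(3.85×10⁸) = 85.85 dB
N = −174 + 85.85 + 3.05 = −85.10 dBm
SNR = P_sig − N = −58.4 − (−85.10) = 26.70 dB → 26.7 dB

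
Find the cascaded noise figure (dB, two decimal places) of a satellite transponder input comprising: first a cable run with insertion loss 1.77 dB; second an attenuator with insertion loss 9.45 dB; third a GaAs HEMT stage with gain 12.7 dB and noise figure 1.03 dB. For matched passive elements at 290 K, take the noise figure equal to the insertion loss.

12.25 dB

Convert to linear (a loss of L dB is a gain of −L dB): F_i = 10^(NF_i/10), G_i = 10^(G_i,dB/10)
  Stage 1: F_1 = 10^(1.77/10) = 1.503, G_1 = 10^(−1.77/10) = 0.6653
  Stage 2: F_2 = 10^(9.45/10) = 8.810, G_2 = 10^(−9.45/10) = 0.1135
  Stage 3: F_3 = 10^(1.03/10) = 1.268, G_3 = 10^(12.7/10) = 18.62
Friis cascade:
  F = 1.503 + (8.810 − 1)/0.6653 + (1.268 − 1)/0.07551 = 16.79
NF = 10 log₁₀(16.79) = 12.25 dB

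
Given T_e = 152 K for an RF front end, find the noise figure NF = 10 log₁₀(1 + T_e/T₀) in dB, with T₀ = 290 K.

1.83 dB

F = 1 + T_e/T₀ = 1 + 152/290 = 1.52414
NF = 10 log₁₀(1.52414) = 1.83 dB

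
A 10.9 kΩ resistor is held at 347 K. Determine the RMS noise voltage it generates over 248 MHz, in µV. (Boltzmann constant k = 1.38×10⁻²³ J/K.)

228 µV

V_n = √(4kTRB)
4kTRB = 4 × 1.38×10⁻²³ × 347 × 1.09×10⁴ × 2.48×10⁸ = 5.18×10⁻⁸ V²
V_n = √(5.18×10⁻⁸) = 2.28×10⁻⁴ V = 228 µV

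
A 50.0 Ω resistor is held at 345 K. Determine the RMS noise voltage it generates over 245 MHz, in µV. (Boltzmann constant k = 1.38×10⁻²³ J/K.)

15.3 µV

V_n = √(4kTRB)
4kTRB = 4 × 1.38×10⁻²³ × 345 × 5.00×10¹ × 2.45×10⁸ = 2.33×10⁻¹⁰ V²
V_n = √(2.33×10⁻¹⁰) = 1.53×10⁻⁵ V = 15.3 µV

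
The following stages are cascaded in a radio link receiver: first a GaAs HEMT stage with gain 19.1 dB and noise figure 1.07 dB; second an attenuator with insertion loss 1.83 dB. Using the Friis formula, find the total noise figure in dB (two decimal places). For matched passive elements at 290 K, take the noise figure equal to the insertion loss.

1.09 dB

Convert to linear (a loss of L dB is a gain of −L dB): F_i = 10^(NF_i/10), G_i = 10^(G_i,dB/10)
  Stage 1: F_1 = 10^(1.07/10) = 1.279, G_1 = 10^(19.1/10) = 81.28
  Stage 2: F_2 = 10^(1.83/10) = 1.524, G_2 = 10^(−1.83/10) = 0.6561
Friis cascade:
  F = 1.279 + (1.524 − 1)/81.28 = 1.286
NF = 10 log₁₀(1.286) = 1.09 dB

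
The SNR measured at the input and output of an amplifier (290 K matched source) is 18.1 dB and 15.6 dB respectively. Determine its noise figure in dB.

2.5 dB

NF (dB) = SNR_in(dB) − SNR_out(dB) when the source is at T₀
NF = 18.1 − 15.6 = 2.5 dB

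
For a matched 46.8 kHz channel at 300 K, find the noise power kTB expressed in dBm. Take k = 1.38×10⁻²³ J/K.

−127.1 dBm

P_n = kTB = 1.38×10⁻²³ × 300 × 4.68×10⁴ = 1.94×10⁻¹⁶ W
In dBm: 10 log₁₀(1.94×10⁻¹⁶ / 10⁻³) = −127.1 dBm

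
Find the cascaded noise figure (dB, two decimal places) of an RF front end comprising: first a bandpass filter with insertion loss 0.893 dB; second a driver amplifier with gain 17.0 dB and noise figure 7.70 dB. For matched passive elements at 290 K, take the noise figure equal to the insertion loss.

Convert to linear (a loss of L dB is a gain of −L dB): F_i = 10^(NF_i/10), G_i = 10^(G_i,dB/10)
  Stage 1: F_1 = 10^(0.893/10) = 1.228, G_1 = 10^(−0.893/10) = 0.8141
  Stage 2: F_2 = 10^(7.70/10) = 5.888, G_2 = 10^(17.0/10) = 50.12
Friis cascade:
  F = 1.228 + (5.888 − 1)/0.8141 = 7.233
NF = 10 log₁₀(7.233) = 8.59 dB

8.59 dB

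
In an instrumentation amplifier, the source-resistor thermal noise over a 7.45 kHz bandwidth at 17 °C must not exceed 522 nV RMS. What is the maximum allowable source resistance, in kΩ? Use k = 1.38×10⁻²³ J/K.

2.28 kΩ

T = 17 °C + 273.15 = 290.15 K
Johnson–Nyquist: V_n = √(4kTRB) ⇒ R = V_n² / (4kTB)
4kTB = 4 × 1.38×10⁻²³ × 290.15 × 7.45×10³ = 1.19×10⁻¹⁶
R = (5.22×10⁻⁷)² / 1.19×10⁻¹⁶ = 2.28×10³ Ω = 2.28 kΩ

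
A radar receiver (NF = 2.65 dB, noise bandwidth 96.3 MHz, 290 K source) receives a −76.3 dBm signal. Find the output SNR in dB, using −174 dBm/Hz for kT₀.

15.2 dB

Noise floor: N = −174 + 10 log₁₀(B) + NF
10 log₁₀(9.63×10⁷) = 79.84 dB
N = −174 + 79.84 + 2.65 = −91.51 dBm
SNR = P_sig − N = −76.3 − (−91.51) = 15.21 dB → 15.2 dB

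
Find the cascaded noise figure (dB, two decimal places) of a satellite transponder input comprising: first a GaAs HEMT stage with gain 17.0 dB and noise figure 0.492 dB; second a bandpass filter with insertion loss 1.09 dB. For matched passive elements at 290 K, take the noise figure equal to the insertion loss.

Convert to linear (a loss of L dB is a gain of −L dB): F_i = 10^(NF_i/10), G_i = 10^(G_i,dB/10)
  Stage 1: F_1 = 10^(0.492/10) = 1.120, G_1 = 10^(17.0/10) = 50.12
  Stage 2: F_2 = 10^(1.09/10) = 1.285, G_2 = 10^(−1.09/10) = 0.7780
Friis cascade:
  F = 1.120 + (1.285 − 1)/50.12 = 1.126
NF = 10 log₁₀(1.126) = 0.51 dB

0.51 dB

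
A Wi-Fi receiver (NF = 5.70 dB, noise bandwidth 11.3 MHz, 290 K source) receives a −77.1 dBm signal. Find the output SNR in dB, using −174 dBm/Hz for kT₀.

20.7 dB

Noise floor: N = −174 + 10 log₁₀(B) + NF
10 log₁₀(1.13×10⁷) = 70.53 dB
N = −174 + 70.53 + 5.70 = −97.77 dBm
SNR = P_sig − N = −77.1 − (−97.77) = 20.67 dB → 20.7 dB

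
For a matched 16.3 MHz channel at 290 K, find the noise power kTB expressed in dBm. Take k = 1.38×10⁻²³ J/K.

P_n = kTB = 1.38×10⁻²³ × 290 × 1.63×10⁷ = 6.52×10⁻¹⁴ W
In dBm: 10 log₁₀(6.52×10⁻¹⁴ / 10⁻³) = −101.9 dBm

−101.9 dBm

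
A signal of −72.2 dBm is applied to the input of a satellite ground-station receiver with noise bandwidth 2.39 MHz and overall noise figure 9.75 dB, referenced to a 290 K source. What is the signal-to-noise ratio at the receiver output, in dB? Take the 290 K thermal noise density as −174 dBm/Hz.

28.3 dB

Noise floor: N = −174 + 10 log₁₀(B) + NF
10 log₁₀(2.39×10⁶) = 63.78 dB
N = −174 + 63.78 + 9.75 = −100.47 dBm
SNR = P_sig − N = −72.2 − (−100.47) = 28.27 dB → 28.3 dB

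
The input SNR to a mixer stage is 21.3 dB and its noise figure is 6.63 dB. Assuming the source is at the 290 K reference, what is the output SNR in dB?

By definition F = SNR_in/SNR_out, so in dB: SNR_out = SNR_in − NF
SNR_out = 21.3 − 6.63 = 14.67 dB

14.67 dB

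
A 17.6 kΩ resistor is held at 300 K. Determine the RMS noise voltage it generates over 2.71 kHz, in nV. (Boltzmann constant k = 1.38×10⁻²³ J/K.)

889 nV

V_n = √(4kTRB)
4kTRB = 4 × 1.38×10⁻²³ × 300 × 1.76×10⁴ × 2.71×10³ = 7.90×10⁻¹³ V²
V_n = √(7.90×10⁻¹³) = 8.89×10⁻⁷ V = 889 nV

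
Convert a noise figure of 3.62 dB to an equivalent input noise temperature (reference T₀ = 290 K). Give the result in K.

377 K

F = 10^(3.62/10) = 2.30144
T_e = (F − 1)·T₀ = (2.30144 − 1) × 290 = 377 K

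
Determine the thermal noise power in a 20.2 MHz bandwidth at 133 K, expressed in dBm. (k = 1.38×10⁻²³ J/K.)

P_n = kTB = 1.38×10⁻²³ × 133 × 2.02×10⁷ = 3.71×10⁻¹⁴ W
In dBm: 10 log₁₀(3.71×10⁻¹⁴ / 10⁻³) = −104.3 dBm

−104.3 dBm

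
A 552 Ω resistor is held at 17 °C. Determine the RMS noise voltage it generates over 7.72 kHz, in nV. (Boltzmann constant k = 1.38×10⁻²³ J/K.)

261 nV

T = 17 °C + 273.15 = 290.15 K
V_n = √(4kTRB)
4kTRB = 4 × 1.38×10⁻²³ × 290.15 × 5.52×10² × 7.72×10³ = 6.83×10⁻¹⁴ V²
V_n = √(6.83×10⁻¹⁴) = 2.61×10⁻⁷ V = 261 nV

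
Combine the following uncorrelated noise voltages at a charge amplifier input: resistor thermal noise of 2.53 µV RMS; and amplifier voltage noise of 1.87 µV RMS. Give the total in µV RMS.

Uncorrelated sources add in power (mean-square): V_tot = √(ΣV_i²)
V_tot = √[(2.53×10⁻⁶)² + (1.87×10⁻⁶)²] = 3.15×10⁻⁶ V = 3.15 µV

3.15 µV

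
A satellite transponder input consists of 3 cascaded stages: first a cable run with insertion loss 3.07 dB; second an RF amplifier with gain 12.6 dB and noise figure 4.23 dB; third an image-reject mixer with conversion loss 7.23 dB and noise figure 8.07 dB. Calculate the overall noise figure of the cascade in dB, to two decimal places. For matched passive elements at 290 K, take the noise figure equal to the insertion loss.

7.76 dB

Convert to linear (a loss of L dB is a gain of −L dB): F_i = 10^(NF_i/10), G_i = 10^(G_i,dB/10)
  Stage 1: F_1 = 10^(3.07/10) = 2.028, G_1 = 10^(−3.07/10) = 0.4932
  Stage 2: F_2 = 10^(4.23/10) = 2.649, G_2 = 10^(12.6/10) = 18.20
  Stage 3: F_3 = 10^(8.07/10) = 6.412, G_3 = 10^(−7.23/10) = 0.1892
Friis cascade:
  F = 2.028 + (2.649 − 1)/0.4932 + (6.412 − 1)/8.974 = 5.973
NF = 10 log₁₀(5.973) = 7.76 dB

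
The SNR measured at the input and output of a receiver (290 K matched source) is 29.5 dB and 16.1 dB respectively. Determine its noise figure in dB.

NF (dB) = SNR_in(dB) − SNR_out(dB) when the source is at T₀
NF = 29.5 − 16.1 = 13.4 dB

13.4 dB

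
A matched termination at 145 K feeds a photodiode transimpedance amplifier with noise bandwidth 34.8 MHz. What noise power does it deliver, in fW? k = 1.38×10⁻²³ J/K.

69.6 fW

P_n = kTB = 1.38×10⁻²³ × 145 × 3.48×10⁷ = 6.96×10⁻¹⁴ W = 69.6 fW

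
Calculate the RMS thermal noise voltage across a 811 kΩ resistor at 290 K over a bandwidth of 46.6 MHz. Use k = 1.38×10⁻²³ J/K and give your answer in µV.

778 µV

V_n = √(4kTRB)
4kTRB = 4 × 1.38×10⁻²³ × 290 × 8.11×10⁵ × 4.66×10⁷ = 6.05×10⁻⁷ V²
V_n = √(6.05×10⁻⁷) = 7.78×10⁻⁴ V = 778 µV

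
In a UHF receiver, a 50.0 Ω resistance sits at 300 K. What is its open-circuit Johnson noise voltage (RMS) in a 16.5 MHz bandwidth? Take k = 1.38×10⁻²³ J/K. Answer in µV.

3.70 µV

V_n = √(4kTRB)
4kTRB = 4 × 1.38×10⁻²³ × 300 × 5.00×10¹ × 1.65×10⁷ = 1.37×10⁻¹¹ V²
V_n = √(1.37×10⁻¹¹) = 3.70×10⁻⁶ V = 3.70 µV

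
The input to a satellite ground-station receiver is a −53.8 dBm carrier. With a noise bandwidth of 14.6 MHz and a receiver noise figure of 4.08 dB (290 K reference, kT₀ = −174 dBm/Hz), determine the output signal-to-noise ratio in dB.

Noise floor: N = −174 + 10 log₁₀(B) + NF
10 log₁₀(1.46×10⁷) = 71.64 dB
N = −174 + 71.64 + 4.08 = −98.28 dBm
SNR = P_sig − N = −53.8 − (−98.28) = 44.48 dB → 44.5 dB

44.5 dB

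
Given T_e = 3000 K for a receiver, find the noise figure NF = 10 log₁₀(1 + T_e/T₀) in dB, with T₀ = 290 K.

F = 1 + T_e/T₀ = 1 + 3000/290 = 11.3448
NF = 10 log₁₀(11.3448) = 10.55 dB

10.55 dB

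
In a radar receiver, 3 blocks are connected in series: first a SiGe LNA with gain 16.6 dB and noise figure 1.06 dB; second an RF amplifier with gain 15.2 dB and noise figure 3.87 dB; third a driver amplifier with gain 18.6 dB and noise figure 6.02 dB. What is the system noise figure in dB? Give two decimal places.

Convert to linear (a loss of L dB is a gain of −L dB): F_i = 10^(NF_i/10), G_i = 10^(G_i,dB/10)
  Stage 1: F_1 = 10^(1.06/10) = 1.276, G_1 = 10^(16.6/10) = 45.71
  Stage 2: F_2 = 10^(3.87/10) = 2.438, G_2 = 10^(15.2/10) = 33.11
  Stage 3: F_3 = 10^(6.02/10) = 3.999, G_3 = 10^(18.6/10) = 72.44
Friis cascade:
  F = 1.276 + (2.438 − 1)/45.71 + (3.999 − 1)/1514 = 1.310
NF = 10 log₁₀(1.310) = 1.17 dB

1.17 dB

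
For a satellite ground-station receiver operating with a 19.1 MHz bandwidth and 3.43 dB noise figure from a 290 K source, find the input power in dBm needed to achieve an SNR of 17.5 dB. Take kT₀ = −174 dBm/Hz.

−80.3 dBm

Sensitivity = −174 + 10 log₁₀(B) + NF + SNR_min
= −174 + 72.81 + 3.43 + 17.5
= −80.26 dBm → −80.3 dBm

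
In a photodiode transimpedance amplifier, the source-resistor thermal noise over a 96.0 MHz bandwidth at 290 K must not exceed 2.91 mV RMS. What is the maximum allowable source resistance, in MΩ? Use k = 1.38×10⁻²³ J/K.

Johnson–Nyquist: V_n = √(4kTRB) ⇒ R = V_n² / (4kTB)
4kTB = 4 × 1.38×10⁻²³ × 290 × 9.60×10⁷ = 1.54×10⁻¹²
R = (2.91×10⁻³)² / 1.54×10⁻¹² = 5.51×10⁶ Ω = 5.51 MΩ

5.51 MΩ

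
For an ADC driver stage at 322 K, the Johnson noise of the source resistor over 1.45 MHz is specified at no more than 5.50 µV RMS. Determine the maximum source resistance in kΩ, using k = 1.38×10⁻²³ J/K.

Johnson–Nyquist: V_n = √(4kTRB) ⇒ R = V_n² / (4kTB)
4kTB = 4 × 1.38×10⁻²³ × 322 × 1.45×10⁶ = 2.58×10⁻¹⁴
R = (5.50×10⁻⁶)² / 2.58×10⁻¹⁴ = 1.17×10³ Ω = 1.17 kΩ

1.17 kΩ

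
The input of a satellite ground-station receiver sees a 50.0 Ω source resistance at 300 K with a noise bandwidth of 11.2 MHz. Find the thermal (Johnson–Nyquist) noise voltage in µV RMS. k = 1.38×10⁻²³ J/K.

3.05 µV

V_n = √(4kTRB)
4kTRB = 4 × 1.38×10⁻²³ × 300 × 5.00×10¹ × 1.12×10⁷ = 9.27×10⁻¹² V²
V_n = √(9.27×10⁻¹²) = 3.05×10⁻⁶ V = 3.05 µV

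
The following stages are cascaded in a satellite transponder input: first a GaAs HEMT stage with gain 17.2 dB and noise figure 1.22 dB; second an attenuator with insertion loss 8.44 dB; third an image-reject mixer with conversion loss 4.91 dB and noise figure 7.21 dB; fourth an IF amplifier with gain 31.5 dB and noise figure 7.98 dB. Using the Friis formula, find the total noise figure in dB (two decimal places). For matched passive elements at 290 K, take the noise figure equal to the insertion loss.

6.21 dB

Convert to linear (a loss of L dB is a gain of −L dB): F_i = 10^(NF_i/10), G_i = 10^(G_i,dB/10)
  Stage 1: F_1 = 10^(1.22/10) = 1.324, G_1 = 10^(17.2/10) = 52.48
  Stage 2: F_2 = 10^(8.44/10) = 6.982, G_2 = 10^(−8.44/10) = 0.1432
  Stage 3: F_3 = 10^(7.21/10) = 5.260, G_3 = 10^(−4.91/10) = 0.3228
  Stage 4: F_4 = 10^(7.98/10) = 6.281, G_4 = 10^(31.5/10) = 1413
Friis cascade:
  F = 1.324 + (6.982 − 1)/52.48 + (5.260 − 1)/7.516 + (6.281 − 1)/2.427 = 4.181
NF = 10 log₁₀(4.181) = 6.21 dB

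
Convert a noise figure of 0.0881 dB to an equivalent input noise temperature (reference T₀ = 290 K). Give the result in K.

5.94 K

F = 10^(0.0881/10) = 1.02049
T_e = (F − 1)·T₀ = (1.02049 − 1) × 290 = 5.94 K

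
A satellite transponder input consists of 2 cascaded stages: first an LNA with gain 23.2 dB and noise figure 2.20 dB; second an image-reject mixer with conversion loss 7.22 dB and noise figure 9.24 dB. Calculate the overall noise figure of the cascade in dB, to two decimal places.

2.29 dB

Convert to linear (a loss of L dB is a gain of −L dB): F_i = 10^(NF_i/10), G_i = 10^(G_i,dB/10)
  Stage 1: F_1 = 10^(2.20/10) = 1.660, G_1 = 10^(23.2/10) = 208.9
  Stage 2: F_2 = 10^(9.24/10) = 8.395, G_2 = 10^(−7.22/10) = 0.1897
Friis cascade:
  F = 1.660 + (8.395 − 1)/208.9 = 1.695
NF = 10 log₁₀(1.695) = 2.29 dB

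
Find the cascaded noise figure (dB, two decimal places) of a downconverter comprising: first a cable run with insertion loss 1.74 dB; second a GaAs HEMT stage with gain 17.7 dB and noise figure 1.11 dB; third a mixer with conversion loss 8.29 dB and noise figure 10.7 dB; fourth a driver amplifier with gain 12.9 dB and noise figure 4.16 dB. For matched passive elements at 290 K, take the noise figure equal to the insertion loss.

3.94 dB

Convert to linear (a loss of L dB is a gain of −L dB): F_i = 10^(NF_i/10), G_i = 10^(G_i,dB/10)
  Stage 1: F_1 = 10^(1.74/10) = 1.493, G_1 = 10^(−1.74/10) = 0.6699
  Stage 2: F_2 = 10^(1.11/10) = 1.291, G_2 = 10^(17.7/10) = 58.88
  Stage 3: F_3 = 10^(10.7/10) = 11.75, G_3 = 10^(−8.29/10) = 0.1483
  Stage 4: F_4 = 10^(4.16/10) = 2.606, G_4 = 10^(12.9/10) = 19.50
Friis cascade:
  F = 1.493 + (1.291 − 1)/0.6699 + (11.75 − 1)/39.45 + (2.606 − 1)/5.848 = 2.475
NF = 10 log₁₀(2.475) = 3.94 dB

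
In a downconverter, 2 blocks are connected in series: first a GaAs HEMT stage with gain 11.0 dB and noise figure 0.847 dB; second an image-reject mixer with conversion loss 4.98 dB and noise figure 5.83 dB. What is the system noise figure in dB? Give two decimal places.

Convert to linear (a loss of L dB is a gain of −L dB): F_i = 10^(NF_i/10), G_i = 10^(G_i,dB/10)
  Stage 1: F_1 = 10^(0.847/10) = 1.215, G_1 = 10^(11.0/10) = 12.59
  Stage 2: F_2 = 10^(5.83/10) = 3.828, G_2 = 10^(−4.98/10) = 0.3177
Friis cascade:
  F = 1.215 + (3.828 − 1)/12.59 = 1.440
NF = 10 log₁₀(1.440) = 1.58 dB

1.58 dB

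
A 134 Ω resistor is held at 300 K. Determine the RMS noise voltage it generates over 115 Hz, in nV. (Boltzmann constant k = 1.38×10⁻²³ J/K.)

16.0 nV

V_n = √(4kTRB)
4kTRB = 4 × 1.38×10⁻²³ × 300 × 1.34×10² × 1.15×10² = 2.55×10⁻¹⁶ V²
V_n = √(2.55×10⁻¹⁶) = 1.60×10⁻⁸ V = 16.0 nV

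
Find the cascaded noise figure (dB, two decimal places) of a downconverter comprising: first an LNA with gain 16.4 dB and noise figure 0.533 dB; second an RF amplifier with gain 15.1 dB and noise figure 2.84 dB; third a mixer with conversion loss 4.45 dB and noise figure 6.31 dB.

0.62 dB

Convert to linear (a loss of L dB is a gain of −L dB): F_i = 10^(NF_i/10), G_i = 10^(G_i,dB/10)
  Stage 1: F_1 = 10^(0.533/10) = 1.131, G_1 = 10^(16.4/10) = 43.65
  Stage 2: F_2 = 10^(2.84/10) = 1.923, G_2 = 10^(15.1/10) = 32.36
  Stage 3: F_3 = 10^(6.31/10) = 4.276, G_3 = 10^(−4.45/10) = 0.3589
Friis cascade:
  F = 1.131 + (1.923 − 1)/43.65 + (4.276 − 1)/1413 = 1.154
NF = 10 log₁₀(1.154) = 0.62 dB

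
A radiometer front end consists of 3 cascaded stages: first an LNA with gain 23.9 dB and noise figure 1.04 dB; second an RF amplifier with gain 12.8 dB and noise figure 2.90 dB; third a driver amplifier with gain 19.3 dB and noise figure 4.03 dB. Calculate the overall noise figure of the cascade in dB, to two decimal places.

Convert to linear (a loss of L dB is a gain of −L dB): F_i = 10^(NF_i/10), G_i = 10^(G_i,dB/10)
  Stage 1: F_1 = 10^(1.04/10) = 1.271, G_1 = 10^(23.9/10) = 245.5
  Stage 2: F_2 = 10^(2.90/10) = 1.950, G_2 = 10^(12.8/10) = 19.05
  Stage 3: F_3 = 10^(4.03/10) = 2.529, G_3 = 10^(19.3/10) = 85.11
Friis cascade:
  F = 1.271 + (1.950 − 1)/245.5 + (2.529 − 1)/4677 = 1.275
NF = 10 log₁₀(1.275) = 1.05 dB

1.05 dB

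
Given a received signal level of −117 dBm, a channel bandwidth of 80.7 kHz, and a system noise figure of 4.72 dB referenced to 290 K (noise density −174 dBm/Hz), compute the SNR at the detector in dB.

Noise floor: N = −174 + 10 log₁₀(B) + NF
10 log₁₀(8.07×10⁴) = 49.07 dB
N = −174 + 49.07 + 4.72 = −120.21 dBm
SNR = P_sig − N = −117 − (−120.21) = 3.21 dB → 3.2 dB

3.2 dB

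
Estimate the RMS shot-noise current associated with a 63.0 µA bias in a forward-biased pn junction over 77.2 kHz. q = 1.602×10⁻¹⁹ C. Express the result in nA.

I_n = √(2qI·B)
2qI·B = 2 × 1.602×10⁻¹⁹ × 6.30×10⁻⁵ × 7.72×10⁴ = 1.56×10⁻¹⁸ A²
I_n = √(1.56×10⁻¹⁸) = 1.25×10⁻⁹ A = 1.25 nA

1.25 nA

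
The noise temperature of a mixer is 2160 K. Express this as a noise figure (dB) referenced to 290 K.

F = 1 + T_e/T₀ = 1 + 2160/290 = 8.44828
NF = 10 log₁₀(8.44828) = 9.27 dB

9.27 dB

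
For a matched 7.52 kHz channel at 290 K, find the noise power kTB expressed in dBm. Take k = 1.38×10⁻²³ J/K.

−135.2 dBm

P_n = kTB = 1.38×10⁻²³ × 290 × 7.52×10³ = 3.01×10⁻¹⁷ W
In dBm: 10 log₁₀(3.01×10⁻¹⁷ / 10⁻³) = −135.2 dBm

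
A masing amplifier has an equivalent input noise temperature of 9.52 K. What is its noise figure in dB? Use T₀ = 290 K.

F = 1 + T_e/T₀ = 1 + 9.52/290 = 1.03283
NF = 10 log₁₀(1.03283) = 0.140 dB

0.140 dB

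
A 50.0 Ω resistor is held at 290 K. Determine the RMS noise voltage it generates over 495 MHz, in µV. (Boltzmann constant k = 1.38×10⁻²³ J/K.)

19.9 µV

V_n = √(4kTRB)
4kTRB = 4 × 1.38×10⁻²³ × 290 × 5.00×10¹ × 4.95×10⁸ = 3.96×10⁻¹⁰ V²
V_n = √(3.96×10⁻¹⁰) = 1.99×10⁻⁵ V = 19.9 µV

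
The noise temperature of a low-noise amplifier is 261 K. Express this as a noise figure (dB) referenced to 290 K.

2.79 dB

F = 1 + T_e/T₀ = 1 + 261/290 = 1.9
NF = 10 log₁₀(1.9) = 2.79 dB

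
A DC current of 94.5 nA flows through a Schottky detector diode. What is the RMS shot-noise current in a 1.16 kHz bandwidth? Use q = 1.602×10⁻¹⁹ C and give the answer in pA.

5.93 pA

I_n = √(2qI·B)
2qI·B = 2 × 1.602×10⁻¹⁹ × 9.45×10⁻⁸ × 1.16×10³ = 3.51×10⁻²³ A²
I_n = √(3.51×10⁻²³) = 5.93×10⁻¹² A = 5.93 pA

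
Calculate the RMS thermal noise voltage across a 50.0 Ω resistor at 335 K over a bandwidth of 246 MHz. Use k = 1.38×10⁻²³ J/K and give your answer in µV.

15.1 µV

V_n = √(4kTRB)
4kTRB = 4 × 1.38×10⁻²³ × 335 × 5.00×10¹ × 2.46×10⁸ = 2.27×10⁻¹⁰ V²
V_n = √(2.27×10⁻¹⁰) = 1.51×10⁻⁵ V = 15.1 µV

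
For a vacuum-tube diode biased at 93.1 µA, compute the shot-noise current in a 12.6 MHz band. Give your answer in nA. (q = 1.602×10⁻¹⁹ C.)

19.4 nA

I_n = √(2qI·B)
2qI·B = 2 × 1.602×10⁻¹⁹ × 9.31×10⁻⁵ × 1.26×10⁷ = 3.76×10⁻¹⁶ A²
I_n = √(3.76×10⁻¹⁶) = 1.94×10⁻⁸ A = 19.4 nA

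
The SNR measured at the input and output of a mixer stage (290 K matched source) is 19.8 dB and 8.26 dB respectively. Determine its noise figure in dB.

11.54 dB

NF (dB) = SNR_in(dB) − SNR_out(dB) when the source is at T₀
NF = 19.8 − 8.26 = 11.54 dB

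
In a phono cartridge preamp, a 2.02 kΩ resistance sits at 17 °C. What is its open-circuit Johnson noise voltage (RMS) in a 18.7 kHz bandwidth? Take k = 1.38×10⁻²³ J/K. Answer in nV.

T = 17 °C + 273.15 = 290.15 K
V_n = √(4kTRB)
4kTRB = 4 × 1.38×10⁻²³ × 290.15 × 2.02×10³ × 1.87×10⁴ = 6.05×10⁻¹³ V²
V_n = √(6.05×10⁻¹³) = 7.78×10⁻⁷ V = 778 nV

778 nV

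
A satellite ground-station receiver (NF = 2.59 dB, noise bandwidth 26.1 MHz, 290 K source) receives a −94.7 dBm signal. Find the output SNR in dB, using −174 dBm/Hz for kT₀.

2.5 dB

Noise floor: N = −174 + 10 log₁₀(B) + NF
10 log₁₀(2.61×10⁷) = 74.17 dB
N = −174 + 74.17 + 2.59 = −97.24 dBm
SNR = P_sig − N = −94.7 − (−97.24) = 2.54 dB → 2.5 dB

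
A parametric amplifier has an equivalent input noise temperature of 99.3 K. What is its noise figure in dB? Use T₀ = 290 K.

1.28 dB

F = 1 + T_e/T₀ = 1 + 99.3/290 = 1.34241
NF = 10 log₁₀(1.34241) = 1.28 dB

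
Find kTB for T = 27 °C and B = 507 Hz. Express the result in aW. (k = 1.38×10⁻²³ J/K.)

T = 27 °C + 273.15 = 300.15 K
P_n = kTB = 1.38×10⁻²³ × 300.15 × 5.07×10² = 2.10×10⁻¹⁸ W = 2.10 aW

2.10 aW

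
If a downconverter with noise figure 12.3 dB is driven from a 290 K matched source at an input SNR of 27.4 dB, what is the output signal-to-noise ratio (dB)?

15.1 dB

By definition F = SNR_in/SNR_out, so in dB: SNR_out = SNR_in − NF
SNR_out = 27.4 − 12.3 = 15.1 dB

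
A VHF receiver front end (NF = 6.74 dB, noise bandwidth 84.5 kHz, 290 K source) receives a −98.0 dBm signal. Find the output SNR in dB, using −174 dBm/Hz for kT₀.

Noise floor: N = −174 + 10 log₁₀(B) + NF
10 log₁₀(8.45×10⁴) = 49.27 dB
N = −174 + 49.27 + 6.74 = −117.99 dBm
SNR = P_sig − N = −98.0 − (−117.99) = 19.99 dB → 20.0 dB

20.0 dB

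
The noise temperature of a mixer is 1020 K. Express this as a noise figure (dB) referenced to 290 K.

6.55 dB

F = 1 + T_e/T₀ = 1 + 1020/290 = 4.51724
NF = 10 log₁₀(4.51724) = 6.55 dB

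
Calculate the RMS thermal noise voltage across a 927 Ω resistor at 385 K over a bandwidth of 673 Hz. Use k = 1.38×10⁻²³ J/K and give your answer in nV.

115 nV

V_n = √(4kTRB)
4kTRB = 4 × 1.38×10⁻²³ × 385 × 9.27×10² × 6.73×10² = 1.33×10⁻¹⁴ V²
V_n = √(1.33×10⁻¹⁴) = 1.15×10⁻⁷ V = 115 nV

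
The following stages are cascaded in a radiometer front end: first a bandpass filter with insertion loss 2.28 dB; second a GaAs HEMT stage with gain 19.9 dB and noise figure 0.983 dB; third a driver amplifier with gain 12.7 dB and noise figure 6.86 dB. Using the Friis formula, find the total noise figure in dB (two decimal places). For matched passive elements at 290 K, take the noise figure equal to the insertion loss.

Convert to linear (a loss of L dB is a gain of −L dB): F_i = 10^(NF_i/10), G_i = 10^(G_i,dB/10)
  Stage 1: F_1 = 10^(2.28/10) = 1.690, G_1 = 10^(−2.28/10) = 0.5916
  Stage 2: F_2 = 10^(0.983/10) = 1.254, G_2 = 10^(19.9/10) = 97.72
  Stage 3: F_3 = 10^(6.86/10) = 4.853, G_3 = 10^(12.7/10) = 18.62
Friis cascade:
  F = 1.690 + (1.254 − 1)/0.5916 + (4.853 − 1)/57.81 = 2.186
NF = 10 log₁₀(2.186) = 3.40 dB

3.40 dB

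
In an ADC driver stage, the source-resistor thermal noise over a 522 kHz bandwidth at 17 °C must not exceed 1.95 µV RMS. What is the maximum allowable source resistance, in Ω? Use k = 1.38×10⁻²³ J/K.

T = 17 °C + 273.15 = 290.15 K
Johnson–Nyquist: V_n = √(4kTRB) ⇒ R = V_n² / (4kTB)
4kTB = 4 × 1.38×10⁻²³ × 290.15 × 5.22×10⁵ = 8.36×10⁻¹⁵
R = (1.95×10⁻⁶)² / 8.36×10⁻¹⁵ = 4.55×10² Ω = 455 Ω

455 Ω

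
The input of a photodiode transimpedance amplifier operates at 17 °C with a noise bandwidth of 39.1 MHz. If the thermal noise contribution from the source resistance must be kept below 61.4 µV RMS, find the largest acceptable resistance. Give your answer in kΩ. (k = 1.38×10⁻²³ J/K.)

T = 17 °C + 273.15 = 290.15 K
Johnson–Nyquist: V_n = √(4kTRB) ⇒ R = V_n² / (4kTB)
4kTB = 4 × 1.38×10⁻²³ × 290.15 × 3.91×10⁷ = 6.26×10⁻¹³
R = (6.14×10⁻⁵)² / 6.26×10⁻¹³ = 6.02×10³ Ω = 6.02 kΩ

6.02 kΩ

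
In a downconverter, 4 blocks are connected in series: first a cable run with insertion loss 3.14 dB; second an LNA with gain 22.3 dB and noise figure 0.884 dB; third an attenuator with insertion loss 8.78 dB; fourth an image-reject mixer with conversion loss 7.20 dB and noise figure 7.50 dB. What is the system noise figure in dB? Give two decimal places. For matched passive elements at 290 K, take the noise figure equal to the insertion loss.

4.81 dB

Convert to linear (a loss of L dB is a gain of −L dB): F_i = 10^(NF_i/10), G_i = 10^(G_i,dB/10)
  Stage 1: F_1 = 10^(3.14/10) = 2.061, G_1 = 10^(−3.14/10) = 0.4853
  Stage 2: F_2 = 10^(0.884/10) = 1.226, G_2 = 10^(22.3/10) = 169.8
  Stage 3: F_3 = 10^(8.78/10) = 7.551, G_3 = 10^(−8.78/10) = 0.1324
  Stage 4: F_4 = 10^(7.50/10) = 5.623, G_4 = 10^(−7.20/10) = 0.1905
Friis cascade:
  F = 2.061 + (1.226 − 1)/0.4853 + (7.551 − 1)/82.41 + (5.623 − 1)/10.91 = 3.029
NF = 10 log₁₀(3.029) = 4.81 dB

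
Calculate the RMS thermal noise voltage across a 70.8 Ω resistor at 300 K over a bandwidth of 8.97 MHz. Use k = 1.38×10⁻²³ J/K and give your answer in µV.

3.24 µV

V_n = √(4kTRB)
4kTRB = 4 × 1.38×10⁻²³ × 300 × 7.08×10¹ × 8.97×10⁶ = 1.05×10⁻¹¹ V²
V_n = √(1.05×10⁻¹¹) = 3.24×10⁻⁶ V = 3.24 µV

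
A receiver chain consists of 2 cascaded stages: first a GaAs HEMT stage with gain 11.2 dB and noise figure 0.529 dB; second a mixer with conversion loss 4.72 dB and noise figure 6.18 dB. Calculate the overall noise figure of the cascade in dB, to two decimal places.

1.36 dB

Convert to linear (a loss of L dB is a gain of −L dB): F_i = 10^(NF_i/10), G_i = 10^(G_i,dB/10)
  Stage 1: F_1 = 10^(0.529/10) = 1.130, G_1 = 10^(11.2/10) = 13.18
  Stage 2: F_2 = 10^(6.18/10) = 4.150, G_2 = 10^(−4.72/10) = 0.3373
Friis cascade:
  F = 1.130 + (4.150 − 1)/13.18 = 1.368
NF = 10 log₁₀(1.368) = 1.36 dB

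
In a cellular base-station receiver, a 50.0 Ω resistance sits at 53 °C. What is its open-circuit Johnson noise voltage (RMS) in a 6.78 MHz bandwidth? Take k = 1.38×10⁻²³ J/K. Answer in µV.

T = 53 °C + 273.15 = 326.15 K
V_n = √(4kTRB)
4kTRB = 4 × 1.38×10⁻²³ × 326.15 × 5.00×10¹ × 6.78×10⁶ = 6.10×10⁻¹² V²
V_n = √(6.10×10⁻¹²) = 2.47×10⁻⁶ V = 2.47 µV

2.47 µV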